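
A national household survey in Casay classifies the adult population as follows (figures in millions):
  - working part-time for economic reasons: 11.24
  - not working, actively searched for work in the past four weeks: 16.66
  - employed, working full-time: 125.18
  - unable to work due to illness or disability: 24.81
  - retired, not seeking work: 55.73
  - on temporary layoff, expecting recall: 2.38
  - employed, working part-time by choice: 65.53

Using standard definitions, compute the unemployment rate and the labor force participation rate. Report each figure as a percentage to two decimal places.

Unemployment rate ≈ 8.62%; labor force participation rate ≈ 73.29%.

Employed = 11.24 + 125.18 + 65.53 = 201.95 million (anyone who worked, including part-time for economic reasons, counts as employed).
Unemployed = 16.66 + 2.38 = 19.04 million (jobless and actively searching, or on temporary layoff).
Labor force = 201.95 + 19.04 = 220.99 million.
Not in labor force = 24.81 + 55.73 = 80.54 million (those not working and not actively searching are outside the labor force).
Civilian working-age population = 220.99 + 80.54 = 301.53 million.
Unemployment rate = 19.04 / 220.99 = 8.62%.
Labor force participation rate = 220.99 / 301.53 = 73.29%.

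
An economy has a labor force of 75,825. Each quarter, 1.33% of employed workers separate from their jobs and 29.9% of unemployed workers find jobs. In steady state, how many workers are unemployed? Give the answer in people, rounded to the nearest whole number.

Steady-state unemployment rate u* = s/(s+f) = 1.33/(1.33+29.9) = 0.042587.
Unemployed = u* × labor force = 0.042587 × 75,825 ≈ 3,229.

About 3,229 are unemployed in steady state.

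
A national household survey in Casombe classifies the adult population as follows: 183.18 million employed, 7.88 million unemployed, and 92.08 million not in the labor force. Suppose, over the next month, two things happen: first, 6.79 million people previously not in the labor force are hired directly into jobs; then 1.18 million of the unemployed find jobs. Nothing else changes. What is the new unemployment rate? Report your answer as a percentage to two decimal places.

Initially, labor force = 183.18 + 7.88 = 191.06 million, so u = 7.88/191.06 = 4.12%.
After the first change, employed and labor force both rise by 6.79; unemployed unchanged → E = 189.97, U = 7.88, labor force = 197.85 million.
After the second change, unemployed falls and employed rises by 1.18; labor force unchanged → E = 191.15, U = 6.70, labor force = 197.85 million.
New unemployment rate = 6.70 / 197.85 = 3.39%.

New unemployment rate ≈ 3.39%.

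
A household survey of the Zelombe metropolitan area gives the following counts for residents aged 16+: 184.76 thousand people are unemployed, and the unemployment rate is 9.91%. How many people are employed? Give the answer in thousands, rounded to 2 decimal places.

About 1,679.62 thousand are employed.

Labor force = U / u = 184.76 / 0.0991 ≈ 1,864.38 thousand.
Employed = labor force − unemployed = 1,864.38 − 184.76 = 1,679.62 thousand.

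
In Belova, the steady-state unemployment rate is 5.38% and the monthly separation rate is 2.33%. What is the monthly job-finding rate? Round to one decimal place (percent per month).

From u* = s/(s+f): f = s·(1−u)/u.
f = 2.33 × (1 − 0.0538) / 0.0538 = 2.2046 / 0.0538 ≈ 41.0% per month.

Job-finding rate ≈ 41.0% per month.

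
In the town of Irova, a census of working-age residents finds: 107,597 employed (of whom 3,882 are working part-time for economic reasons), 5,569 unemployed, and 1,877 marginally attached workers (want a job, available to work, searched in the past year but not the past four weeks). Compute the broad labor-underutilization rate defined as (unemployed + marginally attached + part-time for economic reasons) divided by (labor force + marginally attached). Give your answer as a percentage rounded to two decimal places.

Broad underutilization rate ≈ 9.85%.

Labor force = 107,597 + 5,569 = 113,166.
Numerator = 5,569 + 1,877 + 3,882 = 11,328.
Denominator = 113,166 + 1,877 = 115,043.
Broad rate = 11,328 / 115,043 = 9.85%.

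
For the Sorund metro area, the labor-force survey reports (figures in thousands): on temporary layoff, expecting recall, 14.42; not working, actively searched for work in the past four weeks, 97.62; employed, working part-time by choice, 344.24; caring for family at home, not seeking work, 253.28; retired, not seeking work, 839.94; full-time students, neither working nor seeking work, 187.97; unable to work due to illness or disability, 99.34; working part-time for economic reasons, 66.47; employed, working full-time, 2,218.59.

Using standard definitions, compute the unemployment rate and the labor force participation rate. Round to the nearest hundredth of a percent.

Unemployment rate ≈ 4.09%; labor force participation rate ≈ 66.51%.

Employed = 344.24 + 66.47 + 2,218.59 = 2,629.30 thousand (anyone who worked, including part-time for economic reasons, counts as employed).
Unemployed = 14.42 + 97.62 = 112.04 thousand (jobless and actively searching, or on temporary layoff).
Labor force = 2,629.30 + 112.04 = 2,741.34 thousand.
Not in labor force = 253.28 + 839.94 + 187.97 + 99.34 = 1,380.53 thousand (those not working and not actively searching are outside the labor force).
Civilian working-age population = 2,741.34 + 1,380.53 = 4,121.87 thousand.
Unemployment rate = 112.04 / 2,741.34 = 4.09%.
Labor force participation rate = 2,741.34 / 4,121.87 = 66.51%.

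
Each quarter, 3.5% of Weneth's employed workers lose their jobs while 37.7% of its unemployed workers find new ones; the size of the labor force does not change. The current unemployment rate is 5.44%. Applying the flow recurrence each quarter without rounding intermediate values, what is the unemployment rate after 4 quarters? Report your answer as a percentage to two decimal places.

Unemployment rate after four quarters ≈ 8.13%.

With a fixed labor force, u_{t+1} = u_t + s·(1−u_t) − f·u_t = u_t·(1−s−f) + s.
Here 1−s−f = 0.588 and s = 0.035.
u_1 = 0.054400 × 0.588 + 0.035 = 0.066987.
u_2 = 0.066987 × 0.588 + 0.035 = 0.074388.
u_3 = 0.074388 × 0.588 + 0.035 = 0.078740.
u_4 = 0.078740 × 0.588 + 0.035 = 0.081299.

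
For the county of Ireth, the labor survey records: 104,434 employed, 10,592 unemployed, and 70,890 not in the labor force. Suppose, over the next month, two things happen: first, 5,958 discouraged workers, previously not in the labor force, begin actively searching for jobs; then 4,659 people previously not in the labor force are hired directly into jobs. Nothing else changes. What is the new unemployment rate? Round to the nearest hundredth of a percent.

New unemployment rate ≈ 13.17%.

Initially, labor force = 104,434 + 10,592 = 115,026, so u = 10,592/115,026 = 9.21%.
After the first change, unemployed and labor force both rise by 5,958 → E = 104,434, U = 16,550, labor force = 120,984.
After the second change, employed and labor force both rise by 4,659; unemployed unchanged → E = 109,093, U = 16,550, labor force = 125,643.
New unemployment rate = 16,550 / 125,643 = 13.17%.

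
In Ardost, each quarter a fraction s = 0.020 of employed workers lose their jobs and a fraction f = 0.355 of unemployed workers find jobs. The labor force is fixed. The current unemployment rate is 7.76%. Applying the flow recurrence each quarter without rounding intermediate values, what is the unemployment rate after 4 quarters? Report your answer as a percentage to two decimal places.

Unemployment rate after four quarters ≈ 5.70%.

With a fixed labor force, u_{t+1} = u_t + s·(1−u_t) − f·u_t = u_t·(1−s−f) + s.
Here 1−s−f = 0.625 and s = 0.020.
u_1 = 0.077600 × 0.625 + 0.020 = 0.068500.
u_2 = 0.068500 × 0.625 + 0.020 = 0.062813.
u_3 = 0.062813 × 0.625 + 0.020 = 0.059258.
u_4 = 0.059258 × 0.625 + 0.020 = 0.057036.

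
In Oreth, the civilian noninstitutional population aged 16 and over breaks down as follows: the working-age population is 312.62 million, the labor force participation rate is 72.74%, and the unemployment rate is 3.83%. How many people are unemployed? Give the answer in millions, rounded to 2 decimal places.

Labor force = 0.7274 × 312.62 = 227.40 million.
Unemployed = 0.0383 × 227.40 ≈ 8.71 million.

About 8.71 million are unemployed.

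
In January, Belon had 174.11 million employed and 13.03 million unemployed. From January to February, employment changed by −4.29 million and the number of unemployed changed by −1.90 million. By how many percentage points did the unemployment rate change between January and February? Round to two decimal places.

January: labor force = 174.11 + 13.03 = 187.14; u = 13.03/187.14 = 6.96%.
February: labor force = 169.82 + 11.13 = 180.95; u = 11.13/180.95 = 6.15%.
Change = 6.15% − 6.96% = −0.81 pp.

The unemployment rate changed by −0.81 percentage points.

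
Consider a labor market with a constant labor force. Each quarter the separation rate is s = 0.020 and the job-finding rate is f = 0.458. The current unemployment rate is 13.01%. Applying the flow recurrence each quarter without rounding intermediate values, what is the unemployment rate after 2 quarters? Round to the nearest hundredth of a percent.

Unemployment rate after two quarters ≈ 6.59%.

With a fixed labor force, u_{t+1} = u_t + s·(1−u_t) − f·u_t = u_t·(1−s−f) + s.
Here 1−s−f = 0.522 and s = 0.020.
u_1 = 0.130100 × 0.522 + 0.020 = 0.087912.
u_2 = 0.087912 × 0.522 + 0.020 = 0.065890.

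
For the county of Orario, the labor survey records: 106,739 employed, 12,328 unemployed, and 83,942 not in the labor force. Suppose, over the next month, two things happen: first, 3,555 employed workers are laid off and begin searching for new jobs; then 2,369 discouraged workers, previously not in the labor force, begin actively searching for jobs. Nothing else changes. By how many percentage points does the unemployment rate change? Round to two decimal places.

The unemployment rate changes by +4.68 percentage points.

Initially, labor force = 106,739 + 12,328 = 119,067, so u = 12,328/119,067 = 10.35%.
After the first change, employed falls and unemployed rises by 3,555; labor force unchanged → E = 103,184, U = 15,883, labor force = 119,067.
After the second change, unemployed and labor force both rise by 2,369 → E = 103,184, U = 18,252, labor force = 121,436.
New unemployment rate = 18,252 / 121,436 = 15.03%.
Change = 15.03% − 10.35% = +4.68 percentage points.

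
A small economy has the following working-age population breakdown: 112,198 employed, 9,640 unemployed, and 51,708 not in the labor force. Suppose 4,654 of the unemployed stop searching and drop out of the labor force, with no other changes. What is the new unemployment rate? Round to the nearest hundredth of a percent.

Initially, labor force = 112,198 + 9,640 = 121,838, so u = 9,640/121,838 = 7.91%.
After the change, unemployed and labor force both fall by 4,654 → E = 112,198, U = 4,986, labor force = 117,184.
New unemployment rate = 4,986 / 117,184 = 4.25%.

New unemployment rate ≈ 4.25%.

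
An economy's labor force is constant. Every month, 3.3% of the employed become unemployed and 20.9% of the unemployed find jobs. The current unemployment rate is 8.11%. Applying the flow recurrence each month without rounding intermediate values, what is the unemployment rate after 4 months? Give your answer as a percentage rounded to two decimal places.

Unemployment rate after four months ≈ 11.81%.

With a fixed labor force, u_{t+1} = u_t + s·(1−u_t) − f·u_t = u_t·(1−s−f) + s.
Here 1−s−f = 0.758 and s = 0.033.
u_1 = 0.081100 × 0.758 + 0.033 = 0.094474.
u_2 = 0.094474 × 0.758 + 0.033 = 0.104611.
u_3 = 0.104611 × 0.758 + 0.033 = 0.112295.
u_4 = 0.112295 × 0.758 + 0.033 = 0.118120.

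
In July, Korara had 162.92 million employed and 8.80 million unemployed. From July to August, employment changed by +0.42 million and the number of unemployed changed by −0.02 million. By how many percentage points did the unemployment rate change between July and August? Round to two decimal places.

The unemployment rate changed by −0.02 percentage points.

July: labor force = 162.92 + 8.80 = 171.72; u = 8.80/171.72 = 5.12%.
August: labor force = 163.34 + 8.78 = 172.12; u = 8.78/172.12 = 5.10%.
Change = 5.10% − 5.12% = −0.02 pp.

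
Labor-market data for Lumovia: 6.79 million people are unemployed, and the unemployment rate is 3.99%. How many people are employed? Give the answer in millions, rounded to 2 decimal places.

Labor force = U / u = 6.79 / 0.0399 ≈ 170.18 million.
Employed = labor force − unemployed = 170.18 − 6.79 = 163.39 million.

About 163.39 million are employed.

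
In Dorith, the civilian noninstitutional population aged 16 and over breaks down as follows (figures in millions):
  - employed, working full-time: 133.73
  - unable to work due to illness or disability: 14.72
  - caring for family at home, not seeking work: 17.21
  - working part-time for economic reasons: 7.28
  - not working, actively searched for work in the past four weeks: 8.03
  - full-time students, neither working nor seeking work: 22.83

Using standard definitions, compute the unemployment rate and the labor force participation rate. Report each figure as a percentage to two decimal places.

Employed = 133.73 + 7.28 = 141.01 million (anyone who worked, including part-time for economic reasons, counts as employed).
Unemployed = 8.03 million.
Labor force = 141.01 + 8.03 = 149.04 million.
Not in labor force = 14.72 + 17.21 + 22.83 = 54.76 million (those not working and not actively searching are outside the labor force).
Civilian working-age population = 149.04 + 54.76 = 203.80 million.
Unemployment rate = 8.03 / 149.04 = 5.39%.
Labor force participation rate = 149.04 / 203.80 = 73.13%.

Unemployment rate ≈ 5.39%; labor force participation rate ≈ 73.13%.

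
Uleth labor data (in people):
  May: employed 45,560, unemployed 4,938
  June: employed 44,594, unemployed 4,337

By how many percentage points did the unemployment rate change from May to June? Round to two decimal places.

The unemployment rate changed by −0.92 percentage points.

May: labor force = 45,560 + 4,938 = 50,498; u = 4,938/50,498 = 9.78%.
June: labor force = 44,594 + 4,337 = 48,931; u = 4,337/48,931 = 8.86%.
Change = 8.86% − 9.78% = −0.92 pp.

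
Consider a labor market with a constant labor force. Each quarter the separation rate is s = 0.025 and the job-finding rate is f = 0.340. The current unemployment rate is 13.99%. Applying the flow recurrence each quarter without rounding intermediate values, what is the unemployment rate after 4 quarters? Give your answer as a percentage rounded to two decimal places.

Unemployment rate after four quarters ≈ 8.01%.

With a fixed labor force, u_{t+1} = u_t + s·(1−u_t) − f·u_t = u_t·(1−s−f) + s.
Here 1−s−f = 0.635 and s = 0.025.
u_1 = 0.139900 × 0.635 + 0.025 = 0.113837.
u_2 = 0.113837 × 0.635 + 0.025 = 0.097286.
u_3 = 0.097286 × 0.635 + 0.025 = 0.086777.
u_4 = 0.086777 × 0.635 + 0.025 = 0.080103.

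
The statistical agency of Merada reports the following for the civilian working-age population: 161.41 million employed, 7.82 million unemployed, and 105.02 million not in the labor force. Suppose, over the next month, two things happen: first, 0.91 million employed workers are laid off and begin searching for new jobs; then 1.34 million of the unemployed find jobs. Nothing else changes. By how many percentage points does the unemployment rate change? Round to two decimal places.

Initially, labor force = 161.41 + 7.82 = 169.23 million, so u = 7.82/169.23 = 4.62%.
After the first change, employed falls and unemployed rises by 0.91; labor force unchanged → E = 160.50, U = 8.73, labor force = 169.23 million.
After the second change, unemployed falls and employed rises by 1.34; labor force unchanged → E = 161.84, U = 7.39, labor force = 169.23 million.
New unemployment rate = 7.39 / 169.23 = 4.37%.
Change = 4.37% − 4.62% = −0.25 percentage points.

The unemployment rate changes by −0.25 percentage points.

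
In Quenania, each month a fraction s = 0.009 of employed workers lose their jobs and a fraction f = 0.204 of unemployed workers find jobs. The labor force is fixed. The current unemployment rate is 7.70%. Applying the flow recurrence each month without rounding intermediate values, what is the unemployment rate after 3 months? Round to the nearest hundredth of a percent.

Unemployment rate after three months ≈ 5.92%.

With a fixed labor force, u_{t+1} = u_t + s·(1−u_t) − f·u_t = u_t·(1−s−f) + s.
Here 1−s−f = 0.787 and s = 0.009.
u_1 = 0.077000 × 0.787 + 0.009 = 0.069599.
u_2 = 0.069599 × 0.787 + 0.009 = 0.063774.
u_3 = 0.063774 × 0.787 + 0.009 = 0.059190.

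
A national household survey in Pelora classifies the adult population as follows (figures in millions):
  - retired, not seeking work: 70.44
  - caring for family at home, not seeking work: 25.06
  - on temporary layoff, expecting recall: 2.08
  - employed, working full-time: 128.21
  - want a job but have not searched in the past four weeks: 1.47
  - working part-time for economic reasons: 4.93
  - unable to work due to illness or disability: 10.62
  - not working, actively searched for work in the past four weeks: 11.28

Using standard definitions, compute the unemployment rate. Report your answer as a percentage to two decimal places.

Employed = 128.21 + 4.93 = 133.14 million (anyone who worked, including part-time for economic reasons, counts as employed).
Unemployed = 2.08 + 11.28 = 13.36 million (jobless and actively searching, or on temporary layoff).
Labor force = 133.14 + 13.36 = 146.50 million.
Unemployment rate = 13.36 / 146.50 = 9.12%.

Unemployment rate ≈ 9.12%.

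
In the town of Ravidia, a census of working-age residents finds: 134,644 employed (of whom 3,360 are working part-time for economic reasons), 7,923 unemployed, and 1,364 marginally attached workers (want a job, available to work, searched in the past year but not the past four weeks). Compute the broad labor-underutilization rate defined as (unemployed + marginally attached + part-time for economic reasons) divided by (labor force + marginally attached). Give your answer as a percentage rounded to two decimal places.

Labor force = 134,644 + 7,923 = 142,567.
Numerator = 7,923 + 1,364 + 3,360 = 12,647.
Denominator = 142,567 + 1,364 = 143,931.
Broad rate = 12,647 / 143,931 = 8.79%.

Broad underutilization rate ≈ 8.79%.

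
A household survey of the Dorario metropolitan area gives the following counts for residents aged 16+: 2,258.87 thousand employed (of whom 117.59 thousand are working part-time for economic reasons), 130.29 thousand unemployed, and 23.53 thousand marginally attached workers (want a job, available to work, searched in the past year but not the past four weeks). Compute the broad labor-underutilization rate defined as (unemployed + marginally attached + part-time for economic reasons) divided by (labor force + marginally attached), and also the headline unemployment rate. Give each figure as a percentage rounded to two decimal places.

Labor force = 2,258.87 + 130.29 = 2,389.16 thousand.
Numerator = 130.29 + 23.53 + 117.59 = 271.41 thousand.
Denominator = 2,389.16 + 23.53 = 2,412.69 thousand.
Broad rate = 271.41 / 2,412.69 = 11.25%.
Headline unemployment rate = 130.29 / 2,389.16 = 5.45%.

Broad underutilization rate ≈ 11.25%; headline unemployment rate ≈ 5.45%.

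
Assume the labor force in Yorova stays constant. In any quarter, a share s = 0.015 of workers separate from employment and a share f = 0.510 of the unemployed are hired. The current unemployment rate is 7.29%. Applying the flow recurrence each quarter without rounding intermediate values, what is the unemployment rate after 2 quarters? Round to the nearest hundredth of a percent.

Unemployment rate after two quarters ≈ 3.86%.

With a fixed labor force, u_{t+1} = u_t + s·(1−u_t) − f·u_t = u_t·(1−s−f) + s.
Here 1−s−f = 0.475 and s = 0.015.
u_1 = 0.072900 × 0.475 + 0.015 = 0.049627.
u_2 = 0.049627 × 0.475 + 0.015 = 0.038573.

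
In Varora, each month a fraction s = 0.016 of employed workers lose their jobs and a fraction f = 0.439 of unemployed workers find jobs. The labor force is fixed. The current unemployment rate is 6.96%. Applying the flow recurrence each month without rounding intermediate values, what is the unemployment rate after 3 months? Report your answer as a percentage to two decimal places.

With a fixed labor force, u_{t+1} = u_t + s·(1−u_t) − f·u_t = u_t·(1−s−f) + s.
Here 1−s−f = 0.545 and s = 0.016.
u_1 = 0.069600 × 0.545 + 0.016 = 0.053932.
u_2 = 0.053932 × 0.545 + 0.016 = 0.045393.
u_3 = 0.045393 × 0.545 + 0.016 = 0.040739.

Unemployment rate after three months ≈ 4.07%.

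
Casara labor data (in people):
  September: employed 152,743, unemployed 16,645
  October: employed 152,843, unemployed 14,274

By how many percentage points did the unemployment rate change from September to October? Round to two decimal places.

September: labor force = 152,743 + 16,645 = 169,388; u = 16,645/169,388 = 9.83%.
October: labor force = 152,843 + 14,274 = 167,117; u = 14,274/167,117 = 8.54%.
Change = 8.54% − 9.83% = −1.29 pp.

The unemployment rate changed by −1.29 percentage points.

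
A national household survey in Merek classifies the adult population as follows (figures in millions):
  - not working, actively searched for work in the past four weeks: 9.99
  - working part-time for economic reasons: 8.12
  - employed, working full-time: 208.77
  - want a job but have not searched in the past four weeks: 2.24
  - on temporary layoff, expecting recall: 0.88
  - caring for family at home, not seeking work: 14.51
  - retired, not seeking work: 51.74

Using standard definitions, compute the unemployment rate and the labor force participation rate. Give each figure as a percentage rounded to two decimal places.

Unemployment rate ≈ 4.77%; labor force participation rate ≈ 76.88%.

Employed = 8.12 + 208.77 = 216.89 million (anyone who worked, including part-time for economic reasons, counts as employed).
Unemployed = 9.99 + 0.88 = 10.87 million (jobless and actively searching, or on temporary layoff).
Labor force = 216.89 + 10.87 = 227.76 million.
Not in labor force = 2.24 + 14.51 + 51.74 = 68.49 million (those not working and not actively searching are outside the labor force — including those who want a job but have given up searching).
Civilian working-age population = 227.76 + 68.49 = 296.25 million.
Unemployment rate = 10.87 / 227.76 = 4.77%.
Labor force participation rate = 227.76 / 296.25 = 76.88%.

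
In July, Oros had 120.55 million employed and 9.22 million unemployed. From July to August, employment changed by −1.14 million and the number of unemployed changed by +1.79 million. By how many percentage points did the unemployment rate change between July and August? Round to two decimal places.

July: labor force = 120.55 + 9.22 = 129.77; u = 9.22/129.77 = 7.10%.
August: labor force = 119.41 + 11.01 = 130.42; u = 11.01/130.42 = 8.44%.
Change = 8.44% − 7.10% = +1.34 pp.

The unemployment rate changed by +1.34 percentage points.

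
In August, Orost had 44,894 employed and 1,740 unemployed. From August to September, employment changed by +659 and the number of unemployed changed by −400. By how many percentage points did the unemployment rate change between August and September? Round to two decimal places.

The unemployment rate changed by −0.87 percentage points.

August: labor force = 44,894 + 1,740 = 46,634; u = 1,740/46,634 = 3.73%.
September: labor force = 45,553 + 1,340 = 46,893; u = 1,340/46,893 = 2.86%.
Change = 2.86% − 3.73% = −0.87 pp.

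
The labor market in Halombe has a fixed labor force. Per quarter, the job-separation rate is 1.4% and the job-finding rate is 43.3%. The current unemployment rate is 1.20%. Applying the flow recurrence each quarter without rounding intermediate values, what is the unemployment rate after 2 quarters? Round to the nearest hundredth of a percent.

With a fixed labor force, u_{t+1} = u_t + s·(1−u_t) − f·u_t = u_t·(1−s−f) + s.
Here 1−s−f = 0.553 and s = 0.014.
u_1 = 0.012000 × 0.553 + 0.014 = 0.020636.
u_2 = 0.020636 × 0.553 + 0.014 = 0.025412.

Unemployment rate after two quarters ≈ 2.54%.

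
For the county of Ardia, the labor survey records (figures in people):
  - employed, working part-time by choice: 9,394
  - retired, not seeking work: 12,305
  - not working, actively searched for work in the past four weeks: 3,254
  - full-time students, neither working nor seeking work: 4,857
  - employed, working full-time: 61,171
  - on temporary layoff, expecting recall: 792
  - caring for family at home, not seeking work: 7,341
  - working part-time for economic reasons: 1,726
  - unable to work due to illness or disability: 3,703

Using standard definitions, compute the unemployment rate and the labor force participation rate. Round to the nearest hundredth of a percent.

Employed = 9,394 + 61,171 + 1,726 = 72,291 (anyone who worked, including part-time for economic reasons, counts as employed).
Unemployed = 3,254 + 792 = 4,046 (jobless and actively searching, or on temporary layoff).
Labor force = 72,291 + 4,046 = 76,337.
Not in labor force = 12,305 + 4,857 + 7,341 + 3,703 = 28,206 (those not working and not actively searching are outside the labor force).
Civilian working-age population = 76,337 + 28,206 = 104,543.
Unemployment rate = 4,046 / 76,337 = 5.30%.
Labor force participation rate = 76,337 / 104,543 = 73.02%.

Unemployment rate ≈ 5.30%; labor force participation rate ≈ 73.02%.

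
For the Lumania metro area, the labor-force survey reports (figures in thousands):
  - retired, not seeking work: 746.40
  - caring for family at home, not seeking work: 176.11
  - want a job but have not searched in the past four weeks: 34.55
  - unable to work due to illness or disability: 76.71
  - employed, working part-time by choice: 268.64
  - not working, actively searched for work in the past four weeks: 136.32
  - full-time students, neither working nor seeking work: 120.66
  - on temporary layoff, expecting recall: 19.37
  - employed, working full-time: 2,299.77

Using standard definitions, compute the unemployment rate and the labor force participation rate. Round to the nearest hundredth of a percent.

Unemployment rate ≈ 5.72%; labor force participation rate ≈ 70.24%.

Employed = 268.64 + 2,299.77 = 2,568.41 thousand.
Unemployed = 136.32 + 19.37 = 155.69 thousand (jobless and actively searching, or on temporary layoff).
Labor force = 2,568.41 + 155.69 = 2,724.10 thousand.
Not in labor force = 746.40 + 176.11 + 34.55 + 76.71 + 120.66 = 1,154.43 thousand (those not working and not actively searching are outside the labor force — including those who want a job but have given up searching).
Civilian working-age population = 2,724.10 + 1,154.43 = 3,878.53 thousand.
Unemployment rate = 155.69 / 2,724.10 = 5.72%.
Labor force participation rate = 2,724.10 / 3,878.53 = 70.24%.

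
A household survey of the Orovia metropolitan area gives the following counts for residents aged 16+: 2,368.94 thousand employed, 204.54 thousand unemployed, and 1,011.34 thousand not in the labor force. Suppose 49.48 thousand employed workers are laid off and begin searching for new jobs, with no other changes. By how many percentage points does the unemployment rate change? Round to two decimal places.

Initially, labor force = 2,368.94 + 204.54 = 2,573.48 thousand, so u = 204.54/2,573.48 = 7.95%.
After the change, employed falls and unemployed rises by 49.48; labor force unchanged → E = 2,319.46, U = 254.02, labor force = 2,573.48 thousand.
New unemployment rate = 254.02 / 2,573.48 = 9.87%.
Change = 9.87% − 7.95% = +1.92 percentage points.

The unemployment rate changes by +1.92 percentage points.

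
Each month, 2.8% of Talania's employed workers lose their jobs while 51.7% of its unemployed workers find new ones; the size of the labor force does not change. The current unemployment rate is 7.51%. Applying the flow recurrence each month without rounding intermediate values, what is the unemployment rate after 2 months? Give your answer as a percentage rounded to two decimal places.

Unemployment rate after two months ≈ 5.63%.

With a fixed labor force, u_{t+1} = u_t + s·(1−u_t) − f·u_t = u_t·(1−s−f) + s.
Here 1−s−f = 0.455 and s = 0.028.
u_1 = 0.075100 × 0.455 + 0.028 = 0.062171.
u_2 = 0.062171 × 0.455 + 0.028 = 0.056288.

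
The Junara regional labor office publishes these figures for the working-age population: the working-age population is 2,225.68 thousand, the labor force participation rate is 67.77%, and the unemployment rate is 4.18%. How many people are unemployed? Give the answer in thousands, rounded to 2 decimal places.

Labor force = 0.6777 × 2,225.68 = 1,508.34 thousand.
Unemployed = 0.0418 × 1,508.34 ≈ 63.05 thousand.

About 63.05 thousand are unemployed.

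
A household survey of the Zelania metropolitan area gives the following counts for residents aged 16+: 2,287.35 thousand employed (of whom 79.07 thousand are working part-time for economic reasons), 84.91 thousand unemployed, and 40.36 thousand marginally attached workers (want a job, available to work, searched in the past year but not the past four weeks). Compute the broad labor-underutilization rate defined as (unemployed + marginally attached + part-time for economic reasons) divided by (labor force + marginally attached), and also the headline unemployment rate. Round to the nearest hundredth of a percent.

Broad underutilization rate ≈ 8.47%; headline unemployment rate ≈ 3.58%.

Labor force = 2,287.35 + 84.91 = 2,372.26 thousand.
Numerator = 84.91 + 40.36 + 79.07 = 204.34 thousand.
Denominator = 2,372.26 + 40.36 = 2,412.62 thousand.
Broad rate = 204.34 / 2,412.62 = 8.47%.
Headline unemployment rate = 84.91 / 2,372.26 = 3.58%.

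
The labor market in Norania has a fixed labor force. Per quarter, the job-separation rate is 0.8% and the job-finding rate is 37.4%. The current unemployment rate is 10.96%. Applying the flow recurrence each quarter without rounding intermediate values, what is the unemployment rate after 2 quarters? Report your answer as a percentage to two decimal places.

With a fixed labor force, u_{t+1} = u_t + s·(1−u_t) − f·u_t = u_t·(1−s−f) + s.
Here 1−s−f = 0.618 and s = 0.008.
u_1 = 0.109600 × 0.618 + 0.008 = 0.075733.
u_2 = 0.075733 × 0.618 + 0.008 = 0.054803.

Unemployment rate after two quarters ≈ 5.48%.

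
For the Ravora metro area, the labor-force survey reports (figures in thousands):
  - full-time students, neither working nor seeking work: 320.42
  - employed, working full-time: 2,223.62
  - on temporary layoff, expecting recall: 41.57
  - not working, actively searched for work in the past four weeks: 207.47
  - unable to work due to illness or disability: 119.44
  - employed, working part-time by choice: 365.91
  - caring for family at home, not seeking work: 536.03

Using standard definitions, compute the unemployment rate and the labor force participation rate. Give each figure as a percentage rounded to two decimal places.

Employed = 2,223.62 + 365.91 = 2,589.53 thousand.
Unemployed = 41.57 + 207.47 = 249.04 thousand (jobless and actively searching, or on temporary layoff).
Labor force = 2,589.53 + 249.04 = 2,838.57 thousand.
Not in labor force = 320.42 + 119.44 + 536.03 = 975.89 thousand (those not working and not actively searching are outside the labor force).
Civilian working-age population = 2,838.57 + 975.89 = 3,814.46 thousand.
Unemployment rate = 249.04 / 2,838.57 = 8.77%.
Labor force participation rate = 2,838.57 / 3,814.46 = 74.42%.

Unemployment rate ≈ 8.77%; labor force participation rate ≈ 74.42%.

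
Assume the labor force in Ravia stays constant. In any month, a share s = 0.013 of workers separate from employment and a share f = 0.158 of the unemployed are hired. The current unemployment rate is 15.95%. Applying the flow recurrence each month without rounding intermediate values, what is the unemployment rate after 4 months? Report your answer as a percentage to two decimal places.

Unemployment rate after four months ≈ 11.54%.

With a fixed labor force, u_{t+1} = u_t + s·(1−u_t) − f·u_t = u_t·(1−s−f) + s.
Here 1−s−f = 0.829 and s = 0.013.
u_1 = 0.159500 × 0.829 + 0.013 = 0.145226.
u_2 = 0.145226 × 0.829 + 0.013 = 0.133392.
u_3 = 0.133392 × 0.829 + 0.013 = 0.123582.
u_4 = 0.123582 × 0.829 + 0.013 = 0.115449.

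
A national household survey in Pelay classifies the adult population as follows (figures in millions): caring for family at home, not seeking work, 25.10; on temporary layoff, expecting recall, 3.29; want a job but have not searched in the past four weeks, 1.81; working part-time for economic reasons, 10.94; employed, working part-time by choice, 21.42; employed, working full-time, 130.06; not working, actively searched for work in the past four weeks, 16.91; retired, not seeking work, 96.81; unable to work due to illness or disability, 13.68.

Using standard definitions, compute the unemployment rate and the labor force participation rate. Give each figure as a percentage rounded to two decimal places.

Unemployment rate ≈ 11.06%; labor force participation rate ≈ 57.07%.

Employed = 10.94 + 21.42 + 130.06 = 162.42 million (anyone who worked, including part-time for economic reasons, counts as employed).
Unemployed = 3.29 + 16.91 = 20.20 million (jobless and actively searching, or on temporary layoff).
Labor force = 162.42 + 20.20 = 182.62 million.
Not in labor force = 25.10 + 1.81 + 96.81 + 13.68 = 137.40 million (those not working and not actively searching are outside the labor force — including those who want a job but have given up searching).
Civilian working-age population = 182.62 + 137.40 = 320.02 million.
Unemployment rate = 20.20 / 182.62 = 11.06%.
Labor force participation rate = 182.62 / 320.02 = 57.07%.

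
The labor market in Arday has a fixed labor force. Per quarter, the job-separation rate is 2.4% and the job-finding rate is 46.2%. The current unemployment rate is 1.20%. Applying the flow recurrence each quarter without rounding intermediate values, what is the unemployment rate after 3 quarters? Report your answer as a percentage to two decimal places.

With a fixed labor force, u_{t+1} = u_t + s·(1−u_t) − f·u_t = u_t·(1−s−f) + s.
Here 1−s−f = 0.514 and s = 0.024.
u_1 = 0.012000 × 0.514 + 0.024 = 0.030168.
u_2 = 0.030168 × 0.514 + 0.024 = 0.039506.
u_3 = 0.039506 × 0.514 + 0.024 = 0.044306.

Unemployment rate after three quarters ≈ 4.43%.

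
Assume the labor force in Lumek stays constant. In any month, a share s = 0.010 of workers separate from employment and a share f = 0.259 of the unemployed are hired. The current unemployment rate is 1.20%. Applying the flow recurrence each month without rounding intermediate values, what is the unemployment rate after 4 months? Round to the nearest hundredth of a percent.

Unemployment rate after four months ≈ 3.00%.

With a fixed labor force, u_{t+1} = u_t + s·(1−u_t) − f·u_t = u_t·(1−s−f) + s.
Here 1−s−f = 0.731 and s = 0.010.
u_1 = 0.012000 × 0.731 + 0.010 = 0.018772.
u_2 = 0.018772 × 0.731 + 0.010 = 0.023722.
u_3 = 0.023722 × 0.731 + 0.010 = 0.027341.
u_4 = 0.027341 × 0.731 + 0.010 = 0.029986.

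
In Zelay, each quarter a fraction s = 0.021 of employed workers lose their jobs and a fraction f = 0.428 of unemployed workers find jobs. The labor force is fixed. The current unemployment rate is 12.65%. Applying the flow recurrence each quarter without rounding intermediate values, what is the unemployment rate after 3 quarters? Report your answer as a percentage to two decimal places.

Unemployment rate after three quarters ≈ 6.01%.

With a fixed labor force, u_{t+1} = u_t + s·(1−u_t) − f·u_t = u_t·(1−s−f) + s.
Here 1−s−f = 0.551 and s = 0.021.
u_1 = 0.126500 × 0.551 + 0.021 = 0.090702.
u_2 = 0.090702 × 0.551 + 0.021 = 0.070977.
u_3 = 0.070977 × 0.551 + 0.021 = 0.060108.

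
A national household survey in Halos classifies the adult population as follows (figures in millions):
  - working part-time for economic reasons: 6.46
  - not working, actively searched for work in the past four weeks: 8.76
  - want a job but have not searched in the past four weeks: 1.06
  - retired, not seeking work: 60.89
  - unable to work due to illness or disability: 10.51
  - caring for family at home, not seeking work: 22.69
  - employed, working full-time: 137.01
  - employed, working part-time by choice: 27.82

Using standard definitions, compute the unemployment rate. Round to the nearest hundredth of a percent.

Employed = 6.46 + 137.01 + 27.82 = 171.29 million (anyone who worked, including part-time for economic reasons, counts as employed).
Unemployed = 8.76 million.
Labor force = 171.29 + 8.76 = 180.05 million.
Unemployment rate = 8.76 / 180.05 = 4.87%.

Unemployment rate ≈ 4.87%.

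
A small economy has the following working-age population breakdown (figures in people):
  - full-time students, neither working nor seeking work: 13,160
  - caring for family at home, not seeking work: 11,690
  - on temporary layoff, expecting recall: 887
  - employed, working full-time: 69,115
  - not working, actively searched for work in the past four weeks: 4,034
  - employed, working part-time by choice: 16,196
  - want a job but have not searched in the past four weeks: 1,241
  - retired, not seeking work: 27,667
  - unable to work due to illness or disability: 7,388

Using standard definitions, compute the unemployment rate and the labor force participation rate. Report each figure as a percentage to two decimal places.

Employed = 69,115 + 16,196 = 85,311.
Unemployed = 887 + 4,034 = 4,921 (jobless and actively searching, or on temporary layoff).
Labor force = 85,311 + 4,921 = 90,232.
Not in labor force = 13,160 + 11,690 + 1,241 + 27,667 + 7,388 = 61,146 (those not working and not actively searching are outside the labor force — including those who want a job but have given up searching).
Civilian working-age population = 90,232 + 61,146 = 151,378.
Unemployment rate = 4,921 / 90,232 = 5.45%.
Labor force participation rate = 90,232 / 151,378 = 59.61%.

Unemployment rate ≈ 5.45%; labor force participation rate ≈ 59.61%.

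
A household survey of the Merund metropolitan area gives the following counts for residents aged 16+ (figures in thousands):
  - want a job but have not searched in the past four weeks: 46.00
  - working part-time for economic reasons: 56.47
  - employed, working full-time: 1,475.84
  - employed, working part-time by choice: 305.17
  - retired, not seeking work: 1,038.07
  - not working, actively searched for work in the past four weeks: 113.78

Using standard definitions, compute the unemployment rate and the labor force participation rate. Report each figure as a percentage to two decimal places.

Employed = 56.47 + 1,475.84 + 305.17 = 1,837.48 thousand (anyone who worked, including part-time for economic reasons, counts as employed).
Unemployed = 113.78 thousand.
Labor force = 1,837.48 + 113.78 = 1,951.26 thousand.
Not in labor force = 46.00 + 1,038.07 = 1,084.07 thousand (those not working and not actively searching are outside the labor force — including those who want a job but have given up searching).
Civilian working-age population = 1,951.26 + 1,084.07 = 3,035.33 thousand.
Unemployment rate = 113.78 / 1,951.26 = 5.83%.
Labor force participation rate = 1,951.26 / 3,035.33 = 64.28%.

Unemployment rate ≈ 5.83%; labor force participation rate ≈ 64.28%.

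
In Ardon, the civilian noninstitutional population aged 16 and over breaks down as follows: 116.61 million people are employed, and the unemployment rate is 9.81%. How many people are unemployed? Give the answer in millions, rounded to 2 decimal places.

Let U be the number unemployed. The labor force is E + U, and U/(E+U) = 0.0981.
So U = 0.0981 × 116.61 / (1 − 0.0981) = 11.4394 / 0.9019 ≈ 12.68 million.

About 12.68 million are unemployed.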